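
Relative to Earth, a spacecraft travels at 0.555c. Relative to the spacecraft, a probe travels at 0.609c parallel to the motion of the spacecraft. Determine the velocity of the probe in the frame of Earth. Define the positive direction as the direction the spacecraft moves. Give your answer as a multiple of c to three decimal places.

With v = 0.555 and u' = 0.609 (in units of c),
u = (u' + v)/(1 + u'v/c²):
u = (0.609 + 0.555) / (1 + 0.609·0.555) = 1.1640/1.3380 = 0.8700
(Galilean addition would give +1.164c, exceeding c.)

0.870c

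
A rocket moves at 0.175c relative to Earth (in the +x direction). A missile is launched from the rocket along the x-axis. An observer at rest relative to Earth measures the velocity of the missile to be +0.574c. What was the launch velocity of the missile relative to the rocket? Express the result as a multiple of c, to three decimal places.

+0.444c

Invert the composition law: u' = (u − v)/(1 − uv/c²).
u' = (0.574 − 0.175) / (1 − (0.574)(0.175)) = 0.3990/0.8995 = 0.4436.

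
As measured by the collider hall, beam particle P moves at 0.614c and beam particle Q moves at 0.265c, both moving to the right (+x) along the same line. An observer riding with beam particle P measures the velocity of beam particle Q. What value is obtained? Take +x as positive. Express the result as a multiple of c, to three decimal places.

-0.417c

β_A = 0.614, β_B = 0.265.
Transform to A's frame with the inverse velocity-addition law: u' = (u − v)/(1 − uv/c²), taking u = β_B and v = β_A.
u' = (0.265 − 0.614) / (1 − (0.614)(0.265)) = -0.3490/0.8373 = -0.4168.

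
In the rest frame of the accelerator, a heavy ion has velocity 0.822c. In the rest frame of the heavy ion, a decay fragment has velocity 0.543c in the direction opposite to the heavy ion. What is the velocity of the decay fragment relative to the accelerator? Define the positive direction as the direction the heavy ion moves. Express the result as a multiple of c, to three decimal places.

With v = 0.822 and u' = -0.543 (in units of c),
u = (u' + v)/(1 + u'v/c²):
u = (-0.543 + 0.822) / (1 + (-0.543)·0.822) = 0.2790/0.5537 = 0.5039

+0.504c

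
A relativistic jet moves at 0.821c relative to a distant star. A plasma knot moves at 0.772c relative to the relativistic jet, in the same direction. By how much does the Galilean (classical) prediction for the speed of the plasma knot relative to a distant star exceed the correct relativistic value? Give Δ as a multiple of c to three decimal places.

Galilean: u_cl = 0.772 + 0.821 = 1.5930.
Relativistic: u_rel = (0.772 + 0.821) / (1 + 0.772·0.821) = 1.5930/1.6338 = 0.9750.
Δ = 1.5930 − 0.9750 = 0.6180.
(The classical prediction exceeds c; the relativistic result does not.)

Δ = 0.618c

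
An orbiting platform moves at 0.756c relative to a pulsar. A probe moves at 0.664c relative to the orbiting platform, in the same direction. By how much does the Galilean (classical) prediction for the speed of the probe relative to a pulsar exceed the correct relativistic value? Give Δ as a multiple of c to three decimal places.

Δ = 0.475c

Galilean: u_cl = 0.664 + 0.756 = 1.4200.
Relativistic: u_rel = (0.664 + 0.756) / (1 + 0.664·0.756) = 1.4200/1.5020 = 0.9454.
Δ = 1.4200 − 0.9454 = 0.4746.
(The classical prediction exceeds c; the relativistic result does not.)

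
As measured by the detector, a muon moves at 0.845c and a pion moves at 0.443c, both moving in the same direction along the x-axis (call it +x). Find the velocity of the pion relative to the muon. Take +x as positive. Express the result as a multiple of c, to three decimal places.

β_A = 0.845, β_B = 0.443.
Transform to A's frame with the inverse velocity-addition law: u' = (u − v)/(1 − uv/c²), taking u = β_B and v = β_A.
u' = (0.443 − 0.845) / (1 − (0.845)(0.443)) = -0.4020/0.6257 = -0.6425.

-0.643c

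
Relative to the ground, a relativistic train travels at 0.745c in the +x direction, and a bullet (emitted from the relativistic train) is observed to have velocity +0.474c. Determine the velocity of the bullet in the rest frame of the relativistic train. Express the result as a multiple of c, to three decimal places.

Invert the composition law: u' = (u − v)/(1 − uv/c²).
u' = (0.474 − 0.745) / (1 − (0.474)(0.745)) = -0.2710/0.6469 = -0.4189.

-0.419c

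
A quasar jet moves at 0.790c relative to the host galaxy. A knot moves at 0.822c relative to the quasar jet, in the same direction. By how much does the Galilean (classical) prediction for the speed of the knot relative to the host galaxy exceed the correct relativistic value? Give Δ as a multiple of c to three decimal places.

Galilean: u_cl = 0.822 + 0.790 = 1.6120.
Relativistic: u_rel = (0.822 + 0.790) / (1 + 0.822·0.790) = 1.6120/1.6494 = 0.9773.
Δ = 1.6120 − 0.9773 = 0.6347.
(The classical prediction exceeds c; the relativistic result does not.)

Δ = 0.635c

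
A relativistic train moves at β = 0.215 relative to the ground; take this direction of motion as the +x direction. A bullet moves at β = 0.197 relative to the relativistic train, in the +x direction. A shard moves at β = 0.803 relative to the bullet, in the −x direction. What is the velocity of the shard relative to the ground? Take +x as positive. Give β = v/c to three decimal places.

Apply u = (u' + v)/(1 + u'v/c²) successively, working outward toward the ground.
Start: velocity of the relativistic train relative to the ground = 0.2150c.
Compose with the bullet (u' = 0.197 in the relativistic train frame): u_1 = (0.197 + 0.215) / (1 + 0.197·0.215) = 0.4120/1.0424 = 0.3953.
Compose with the shard (u' = -0.803 in the bullet frame): u_2 = (-0.803 + 0.395) / (1 + (-0.803)·0.395) = -0.4077/0.6826 = -0.5973.

β = -0.597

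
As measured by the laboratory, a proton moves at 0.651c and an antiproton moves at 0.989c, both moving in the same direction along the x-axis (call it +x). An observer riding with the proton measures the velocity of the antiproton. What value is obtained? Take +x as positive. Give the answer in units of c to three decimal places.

β_A = 0.651, β_B = 0.989.
Transform to A's frame with the inverse velocity-addition law: u' = (u − v)/(1 − uv/c²), taking u = β_B and v = β_A.
u' = (0.989 − 0.651) / (1 − (0.651)(0.989)) = 0.3380/0.3562 = 0.9490.

+0.949c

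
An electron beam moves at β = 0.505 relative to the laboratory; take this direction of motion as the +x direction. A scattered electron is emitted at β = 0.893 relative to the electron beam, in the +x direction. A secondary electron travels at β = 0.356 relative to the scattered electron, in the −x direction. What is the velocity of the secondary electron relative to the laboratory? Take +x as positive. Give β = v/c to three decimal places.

β = +0.925

Apply u = (u' + v)/(1 + u'v/c²) successively, working outward toward the laboratory.
Start: velocity of the electron beam relative to the laboratory = 0.5050c.
Compose with the scattered electron (u' = 0.893 in the electron beam frame): u_1 = (0.893 + 0.505) / (1 + 0.893·0.505) = 1.3980/1.4510 = 0.9635.
Compose with the secondary electron (u' = -0.356 in the scattered electron frame): u_2 = (-0.356 + 0.963) / (1 + (-0.356)·0.963) = 0.6075/0.6570 = 0.9247.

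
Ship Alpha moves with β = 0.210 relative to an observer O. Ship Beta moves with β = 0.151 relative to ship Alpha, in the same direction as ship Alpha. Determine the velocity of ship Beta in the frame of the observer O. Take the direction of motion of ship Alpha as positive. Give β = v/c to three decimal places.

β = 0.350

With v = 0.210 and u' = 0.151 (in units of c),
u = (u' + v)/(1 + u'v/c²):
u = (0.151 + 0.210) / (1 + 0.151·0.210) = 0.3610/1.0317 = 0.3499
(Galilean addition would give +0.361c.)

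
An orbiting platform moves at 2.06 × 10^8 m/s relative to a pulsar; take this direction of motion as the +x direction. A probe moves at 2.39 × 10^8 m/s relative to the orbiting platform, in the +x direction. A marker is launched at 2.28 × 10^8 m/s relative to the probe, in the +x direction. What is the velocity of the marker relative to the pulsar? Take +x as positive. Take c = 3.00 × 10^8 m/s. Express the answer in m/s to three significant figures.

2.98 × 10^8 m/s

Apply u = (u' + v)/(1 + u'v/c²) successively, working outward toward the pulsar.
(Dividing each given speed by c = 3.00 × 10^8 m/s to work in units of c.)
Start: velocity of the orbiting platform relative to the pulsar = 0.6867c.
Compose with the probe (u' = 0.797 in the orbiting platform frame): u_1 = (0.797 + 0.687) / (1 + 0.797·0.687) = 1.4833/1.5470 = 0.9588.
Compose with the marker (u' = 0.760 in the probe frame): u_2 = (0.760 + 0.959) / (1 + 0.760·0.959) = 1.7188/1.7287 = 0.9943.
So u = 0.9943 × 3.00 × 10^8 m/s.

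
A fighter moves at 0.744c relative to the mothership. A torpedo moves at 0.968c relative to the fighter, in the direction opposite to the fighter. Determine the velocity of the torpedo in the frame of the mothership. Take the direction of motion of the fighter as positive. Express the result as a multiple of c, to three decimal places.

-0.801c

With v = 0.744 and u' = -0.968 (in units of c),
u = (u' + v)/(1 + u'v/c²):
u = (-0.968 + 0.744) / (1 + (-0.968)·0.744) = -0.2240/0.2798 = -0.8005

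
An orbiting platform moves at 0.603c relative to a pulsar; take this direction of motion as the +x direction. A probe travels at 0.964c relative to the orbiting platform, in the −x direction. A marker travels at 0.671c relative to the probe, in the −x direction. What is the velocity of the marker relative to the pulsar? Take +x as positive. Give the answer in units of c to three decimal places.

-0.971c

Apply u = (u' + v)/(1 + u'v/c²) successively, working outward toward the pulsar.
Start: velocity of the orbiting platform relative to the pulsar = 0.6030c.
Compose with the probe (u' = -0.964 in the orbiting platform frame): u_1 = (-0.964 + 0.603) / (1 + (-0.964)·0.603) = -0.3610/0.4187 = -0.8622.
Compose with the marker (u' = -0.671 in the probe frame): u_2 = (-0.671 + (-0.862)) / (1 + (-0.671)·(-0.862)) = -1.5332/1.5785 = -0.9713.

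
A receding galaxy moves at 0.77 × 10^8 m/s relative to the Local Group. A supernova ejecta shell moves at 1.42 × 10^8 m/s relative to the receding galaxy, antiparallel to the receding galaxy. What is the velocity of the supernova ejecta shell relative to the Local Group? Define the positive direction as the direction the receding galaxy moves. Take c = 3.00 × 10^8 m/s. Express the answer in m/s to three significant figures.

In units of c (dividing by 3.00 × 10^8 m/s): v = 0.257, u' = -0.473.
u = (u' + v)/(1 + u'v/c²):
u = (-0.473 + 0.257) / (1 + (-0.473)·0.257) = -0.2167/0.8785 = -0.2466
Converting back: u = -0.2466 × 3.00 × 10^8 m/s.

-7.40 × 10^7 m/s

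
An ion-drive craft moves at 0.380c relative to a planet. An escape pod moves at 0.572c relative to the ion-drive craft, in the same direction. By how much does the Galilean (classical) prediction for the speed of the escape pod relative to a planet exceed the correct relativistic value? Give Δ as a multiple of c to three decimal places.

Δ = 0.170c

Galilean: u_cl = 0.572 + 0.380 = 0.9520.
Relativistic: u_rel = (0.572 + 0.380) / (1 + 0.572·0.380) = 0.9520/1.2174 = 0.7820.
Δ = 0.9520 − 0.7820 = 0.1700.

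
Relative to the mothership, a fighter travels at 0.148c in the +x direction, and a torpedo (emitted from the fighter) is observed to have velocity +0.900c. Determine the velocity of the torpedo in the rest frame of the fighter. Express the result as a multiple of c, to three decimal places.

+0.868c

Invert the composition law: u' = (u − v)/(1 − uv/c²).
u' = (0.900 − 0.148) / (1 − (0.900)(0.148)) = 0.7520/0.8668 = 0.8676.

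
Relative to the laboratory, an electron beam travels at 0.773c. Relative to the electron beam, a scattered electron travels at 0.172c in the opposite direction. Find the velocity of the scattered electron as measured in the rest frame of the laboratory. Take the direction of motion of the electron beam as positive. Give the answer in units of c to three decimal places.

+0.693c

With v = 0.773 and u' = -0.172 (in units of c),
u = (u' + v)/(1 + u'v/c²):
u = (-0.172 + 0.773) / (1 + (-0.172)·0.773) = 0.6010/0.8670 = 0.6932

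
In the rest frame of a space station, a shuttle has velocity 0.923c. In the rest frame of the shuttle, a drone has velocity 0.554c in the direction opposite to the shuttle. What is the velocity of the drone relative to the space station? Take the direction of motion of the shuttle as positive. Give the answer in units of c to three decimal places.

With v = 0.923 and u' = -0.554 (in units of c),
u = (u' + v)/(1 + u'v/c²):
u = (-0.554 + 0.923) / (1 + (-0.554)·0.923) = 0.3690/0.4887 = 0.7551
(Galilean addition would give +0.369c.)

+0.755c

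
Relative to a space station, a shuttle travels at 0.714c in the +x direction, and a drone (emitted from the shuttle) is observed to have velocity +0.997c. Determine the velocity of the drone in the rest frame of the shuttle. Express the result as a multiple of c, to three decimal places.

+0.982c

Invert the composition law: u' = (u − v)/(1 − uv/c²).
u' = (0.997 − 0.714) / (1 − (0.997)(0.714)) = 0.2830/0.2881 = 0.9822.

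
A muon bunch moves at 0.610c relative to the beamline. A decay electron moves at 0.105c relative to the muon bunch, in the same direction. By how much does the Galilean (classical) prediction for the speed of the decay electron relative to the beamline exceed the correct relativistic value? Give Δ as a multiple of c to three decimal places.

Δ = 0.043c

Galilean: u_cl = 0.105 + 0.610 = 0.7150.
Relativistic: u_rel = (0.105 + 0.610) / (1 + 0.105·0.610) = 0.7150/1.0640 = 0.6720.
Δ = 0.7150 − 0.6720 = 0.0430.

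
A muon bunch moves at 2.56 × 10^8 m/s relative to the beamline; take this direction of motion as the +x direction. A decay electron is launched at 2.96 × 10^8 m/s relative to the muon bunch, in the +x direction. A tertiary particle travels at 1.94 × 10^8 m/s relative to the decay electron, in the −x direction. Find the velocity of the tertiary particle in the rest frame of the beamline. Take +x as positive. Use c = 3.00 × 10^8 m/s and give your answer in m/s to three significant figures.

+2.99 × 10^8 m/s

Apply u = (u' + v)/(1 + u'v/c²) successively, working outward toward the beamline.
(Dividing each given speed by c = 3.00 × 10^8 m/s to work in units of c.)
Start: velocity of the muon bunch relative to the beamline = 0.8533c.
Compose with the decay electron (u' = 0.987 in the muon bunch frame): u_1 = (0.987 + 0.853) / (1 + 0.987·0.853) = 1.8400/1.8420 = 0.9989.
Compose with the tertiary particle (u' = -0.647 in the decay electron frame): u_2 = (-0.647 + 0.999) / (1 + (-0.647)·0.999) = 0.3523/0.3540 = 0.9951.
So u = 0.9951 × 3.00 × 10^8 m/s.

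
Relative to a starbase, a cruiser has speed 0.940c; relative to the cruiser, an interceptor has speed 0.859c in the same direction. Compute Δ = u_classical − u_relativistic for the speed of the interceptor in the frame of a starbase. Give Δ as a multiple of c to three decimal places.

Δ = 0.804c

Galilean: u_cl = 0.859 + 0.940 = 1.7990.
Relativistic: u_rel = (0.859 + 0.940) / (1 + 0.859·0.940) = 1.7990/1.8075 = 0.9953.
Δ = 1.7990 − 0.9953 = 0.8037.
(The classical prediction exceeds c; the relativistic result does not.)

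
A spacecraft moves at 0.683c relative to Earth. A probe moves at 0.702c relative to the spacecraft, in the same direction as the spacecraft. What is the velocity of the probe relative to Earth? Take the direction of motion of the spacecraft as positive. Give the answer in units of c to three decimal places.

With v = 0.683 and u' = 0.702 (in units of c),
u = (u' + v)/(1 + u'v/c²):
u = (0.702 + 0.683) / (1 + 0.702·0.683) = 1.3850/1.4795 = 0.9361

0.936c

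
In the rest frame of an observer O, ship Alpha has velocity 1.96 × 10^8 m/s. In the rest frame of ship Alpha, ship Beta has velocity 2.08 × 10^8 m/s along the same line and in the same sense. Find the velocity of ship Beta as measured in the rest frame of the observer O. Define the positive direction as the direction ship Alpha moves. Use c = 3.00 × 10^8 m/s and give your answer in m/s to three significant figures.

2.78 × 10^8 m/s

In units of c (dividing by 3.00 × 10^8 m/s): v = 0.653, u' = 0.693.
u = (u' + v)/(1 + u'v/c²):
u = (0.693 + 0.653) / (1 + 0.693·0.653) = 1.3467/1.4530 = 0.9268
Converting back: u = 0.9268 × 3.00 × 10^8 m/s.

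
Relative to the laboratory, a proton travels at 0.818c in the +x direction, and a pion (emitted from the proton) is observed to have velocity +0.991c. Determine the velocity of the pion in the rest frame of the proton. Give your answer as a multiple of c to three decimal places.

+0.914c

Invert the composition law: u' = (u − v)/(1 − uv/c²).
u' = (0.991 − 0.818) / (1 − (0.991)(0.818)) = 0.1730/0.1894 = 0.9136.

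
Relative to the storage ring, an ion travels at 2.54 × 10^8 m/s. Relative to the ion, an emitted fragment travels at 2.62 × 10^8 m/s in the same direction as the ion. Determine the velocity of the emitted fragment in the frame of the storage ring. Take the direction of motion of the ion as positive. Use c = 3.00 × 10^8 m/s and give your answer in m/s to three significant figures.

2.97 × 10^8 m/s

In units of c (dividing by 3.00 × 10^8 m/s): v = 0.847, u' = 0.873.
u = (u' + v)/(1 + u'v/c²):
u = (0.873 + 0.847) / (1 + 0.873·0.847) = 1.7200/1.7394 = 0.9888
Converting back: u = 0.9888 × 3.00 × 10^8 m/s.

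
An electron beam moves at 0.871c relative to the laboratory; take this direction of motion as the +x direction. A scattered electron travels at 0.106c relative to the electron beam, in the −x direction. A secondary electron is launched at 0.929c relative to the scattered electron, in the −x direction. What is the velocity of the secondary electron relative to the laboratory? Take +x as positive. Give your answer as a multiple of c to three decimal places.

Apply u = (u' + v)/(1 + u'v/c²) successively, working outward toward the laboratory.
Start: velocity of the electron beam relative to the laboratory = 0.8710c.
Compose with the scattered electron (u' = -0.106 in the electron beam frame): u_1 = (-0.106 + 0.871) / (1 + (-0.106)·0.871) = 0.7650/0.9077 = 0.8428.
Compose with the secondary electron (u' = -0.929 in the scattered electron frame): u_2 = (-0.929 + 0.843) / (1 + (-0.929)·0.843) = -0.0862/0.2170 = -0.3971.

-0.397c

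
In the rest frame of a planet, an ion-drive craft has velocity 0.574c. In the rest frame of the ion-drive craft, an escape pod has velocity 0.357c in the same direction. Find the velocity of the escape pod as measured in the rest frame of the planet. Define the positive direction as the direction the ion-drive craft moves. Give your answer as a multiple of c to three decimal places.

With v = 0.574 and u' = 0.357 (in units of c),
u = (u' + v)/(1 + u'v/c²):
u = (0.357 + 0.574) / (1 + 0.357·0.574) = 0.9310/1.2049 = 0.7727

0.773c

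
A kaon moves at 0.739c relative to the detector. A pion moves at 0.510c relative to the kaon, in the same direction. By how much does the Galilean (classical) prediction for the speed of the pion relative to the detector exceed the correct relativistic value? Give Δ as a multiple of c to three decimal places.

Galilean: u_cl = 0.510 + 0.739 = 1.2490.
Relativistic: u_rel = (0.510 + 0.739) / (1 + 0.510·0.739) = 1.2490/1.3769 = 0.9071.
Δ = 1.2490 − 0.9071 = 0.3419.
(The classical prediction exceeds c; the relativistic result does not.)

Δ = 0.342c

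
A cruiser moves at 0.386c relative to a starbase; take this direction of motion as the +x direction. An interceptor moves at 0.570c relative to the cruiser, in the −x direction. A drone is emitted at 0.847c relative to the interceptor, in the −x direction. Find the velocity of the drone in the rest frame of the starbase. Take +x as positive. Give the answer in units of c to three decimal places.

Apply u = (u' + v)/(1 + u'v/c²) successively, working outward toward the starbase.
Start: velocity of the cruiser relative to the starbase = 0.3860c.
Compose with the interceptor (u' = -0.570 in the cruiser frame): u_1 = (-0.570 + 0.386) / (1 + (-0.570)·0.386) = -0.1840/0.7800 = -0.2359.
Compose with the drone (u' = -0.847 in the interceptor frame): u_2 = (-0.847 + (-0.236)) / (1 + (-0.847)·(-0.236)) = -1.0829/1.1998 = -0.9026.

-0.903c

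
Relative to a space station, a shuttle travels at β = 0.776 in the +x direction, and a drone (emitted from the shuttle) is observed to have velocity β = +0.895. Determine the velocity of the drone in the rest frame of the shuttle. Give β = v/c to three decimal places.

β = +0.390

Invert the composition law: u' = (u − v)/(1 − uv/c²).
u' = (0.895 − 0.776) / (1 − (0.895)(0.776)) = 0.1190/0.3055 = 0.3896.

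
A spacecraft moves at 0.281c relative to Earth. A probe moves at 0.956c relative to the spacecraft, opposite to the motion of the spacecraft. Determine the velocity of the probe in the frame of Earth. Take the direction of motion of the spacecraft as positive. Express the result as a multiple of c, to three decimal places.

-0.923c

With v = 0.281 and u' = -0.956 (in units of c),
u = (u' + v)/(1 + u'v/c²):
u = (-0.956 + 0.281) / (1 + (-0.956)·0.281) = -0.6750/0.7314 = -0.9229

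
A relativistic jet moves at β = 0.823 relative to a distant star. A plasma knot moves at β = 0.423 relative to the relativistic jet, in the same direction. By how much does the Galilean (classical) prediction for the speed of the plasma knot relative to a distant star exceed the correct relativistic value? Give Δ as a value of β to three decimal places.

Galilean: u_cl = 0.423 + 0.823 = 1.2460.
Relativistic: u_rel = (0.423 + 0.823) / (1 + 0.423·0.823) = 1.2460/1.3481 = 0.9242.
Δ = 1.2460 − 0.9242 = 0.3218.
(The classical prediction exceeds c; the relativistic result does not.)

Δ = 0.322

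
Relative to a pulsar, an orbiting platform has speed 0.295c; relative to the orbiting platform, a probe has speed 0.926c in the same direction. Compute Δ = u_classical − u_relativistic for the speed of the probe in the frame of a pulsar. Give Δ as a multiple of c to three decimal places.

Galilean: u_cl = 0.926 + 0.295 = 1.2210.
Relativistic: u_rel = (0.926 + 0.295) / (1 + 0.926·0.295) = 1.2210/1.2732 = 0.9590.
Δ = 1.2210 − 0.9590 = 0.2620.
(The classical prediction exceeds c; the relativistic result does not.)

Δ = 0.262c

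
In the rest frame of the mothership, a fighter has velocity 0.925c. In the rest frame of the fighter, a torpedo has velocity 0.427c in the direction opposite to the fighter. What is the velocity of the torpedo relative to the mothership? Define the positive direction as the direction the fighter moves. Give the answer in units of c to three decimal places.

With v = 0.925 and u' = -0.427 (in units of c),
u = (u' + v)/(1 + u'v/c²):
u = (-0.427 + 0.925) / (1 + (-0.427)·0.925) = 0.4980/0.6050 = 0.8231

+0.823c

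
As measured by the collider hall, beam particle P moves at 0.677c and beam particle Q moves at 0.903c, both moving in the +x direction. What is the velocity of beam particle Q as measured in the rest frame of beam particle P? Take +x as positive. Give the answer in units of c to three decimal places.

β_A = 0.677, β_B = 0.903.
Transform to A's frame with the inverse velocity-addition law: u' = (u − v)/(1 − uv/c²), taking u = β_B and v = β_A.
u' = (0.903 − 0.677) / (1 − (0.677)(0.903)) = 0.2260/0.3887 = 0.5815.

+0.581c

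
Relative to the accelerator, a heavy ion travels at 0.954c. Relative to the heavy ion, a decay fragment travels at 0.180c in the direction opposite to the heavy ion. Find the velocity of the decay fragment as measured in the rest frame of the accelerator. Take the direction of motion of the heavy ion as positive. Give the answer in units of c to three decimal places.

+0.934c

With v = 0.954 and u' = -0.180 (in units of c),
u = (u' + v)/(1 + u'v/c²):
u = (-0.180 + 0.954) / (1 + (-0.180)·0.954) = 0.7740/0.8283 = 0.9345
(Galilean addition would give +0.774c.)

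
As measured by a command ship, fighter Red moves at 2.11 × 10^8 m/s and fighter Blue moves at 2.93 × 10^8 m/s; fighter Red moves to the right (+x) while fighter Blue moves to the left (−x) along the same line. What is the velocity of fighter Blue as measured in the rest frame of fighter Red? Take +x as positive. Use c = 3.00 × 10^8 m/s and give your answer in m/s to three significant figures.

β_A = 0.703, β_B = -0.977 (dividing each by c = 3.00 × 10^8 m/s).
Transform to A's frame with the inverse velocity-addition law: u' = (u − v)/(1 − uv/c²), taking u = β_B and v = β_A.
u' = (-0.977 − 0.703) / (1 − (0.703)(-0.977)) = -1.6800/1.6869 = -0.9959.
u' = -0.9959 × 3.00 × 10^8 m/s.

-2.99 × 10^8 m/s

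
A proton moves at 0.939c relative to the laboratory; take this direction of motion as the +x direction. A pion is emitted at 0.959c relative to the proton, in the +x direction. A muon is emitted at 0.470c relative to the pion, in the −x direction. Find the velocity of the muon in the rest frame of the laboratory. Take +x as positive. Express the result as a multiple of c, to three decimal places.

+0.996c

Apply u = (u' + v)/(1 + u'v/c²) successively, working outward toward the laboratory.
Start: velocity of the proton relative to the laboratory = 0.9390c.
Compose with the pion (u' = 0.959 in the proton frame): u_1 = (0.959 + 0.939) / (1 + 0.959·0.939) = 1.8980/1.9005 = 0.9987.
Compose with the muon (u' = -0.470 in the pion frame): u_2 = (-0.470 + 0.999) / (1 + (-0.470)·0.999) = 0.5287/0.5306 = 0.9964.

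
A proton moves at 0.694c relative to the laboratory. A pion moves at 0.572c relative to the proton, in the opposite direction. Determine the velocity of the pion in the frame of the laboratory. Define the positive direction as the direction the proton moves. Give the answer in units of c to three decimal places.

With v = 0.694 and u' = -0.572 (in units of c),
u = (u' + v)/(1 + u'v/c²):
u = (-0.572 + 0.694) / (1 + (-0.572)·0.694) = 0.1220/0.6030 = 0.2023
(Galilean addition would give +0.122c.)

+0.202c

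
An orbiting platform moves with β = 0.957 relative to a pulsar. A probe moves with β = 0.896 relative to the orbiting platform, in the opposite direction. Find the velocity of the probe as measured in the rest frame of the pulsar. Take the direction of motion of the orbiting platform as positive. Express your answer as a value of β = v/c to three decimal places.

β = +0.428

With v = 0.957 and u' = -0.896 (in units of c),
u = (u' + v)/(1 + u'v/c²):
u = (-0.896 + 0.957) / (1 + (-0.896)·0.957) = 0.0610/0.1425 = 0.4280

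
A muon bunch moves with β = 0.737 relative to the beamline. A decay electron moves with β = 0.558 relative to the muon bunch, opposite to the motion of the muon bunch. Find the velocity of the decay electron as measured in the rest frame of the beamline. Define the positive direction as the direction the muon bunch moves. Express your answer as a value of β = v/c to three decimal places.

With v = 0.737 and u' = -0.558 (in units of c),
u = (u' + v)/(1 + u'v/c²):
u = (-0.558 + 0.737) / (1 + (-0.558)·0.737) = 0.1790/0.5888 = 0.3040

β = +0.304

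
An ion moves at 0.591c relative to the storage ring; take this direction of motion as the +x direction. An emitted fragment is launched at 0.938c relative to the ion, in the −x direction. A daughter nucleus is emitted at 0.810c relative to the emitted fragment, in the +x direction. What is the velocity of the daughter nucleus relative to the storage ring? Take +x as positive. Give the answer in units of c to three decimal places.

Apply u = (u' + v)/(1 + u'v/c²) successively, working outward toward the storage ring.
Start: velocity of the ion relative to the storage ring = 0.5910c.
Compose with the emitted fragment (u' = -0.938 in the ion frame): u_1 = (-0.938 + 0.591) / (1 + (-0.938)·0.591) = -0.3470/0.4456 = -0.7787.
Compose with the daughter nucleus (u' = 0.810 in the emitted fragment frame): u_2 = (0.810 + (-0.779)) / (1 + 0.810·(-0.779)) = 0.0313/0.3693 = 0.0849.

+0.085c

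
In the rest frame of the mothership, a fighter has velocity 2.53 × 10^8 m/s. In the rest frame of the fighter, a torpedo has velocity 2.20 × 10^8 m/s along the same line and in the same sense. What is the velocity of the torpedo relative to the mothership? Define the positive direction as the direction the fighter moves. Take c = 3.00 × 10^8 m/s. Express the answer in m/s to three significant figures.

In units of c (dividing by 3.00 × 10^8 m/s): v = 0.843, u' = 0.733.
u = (u' + v)/(1 + u'v/c²):
u = (0.733 + 0.843) / (1 + 0.733·0.843) = 1.5767/1.6184 = 0.9742
Converting back: u = 0.9742 × 3.00 × 10^8 m/s.

2.92 × 10^8 m/s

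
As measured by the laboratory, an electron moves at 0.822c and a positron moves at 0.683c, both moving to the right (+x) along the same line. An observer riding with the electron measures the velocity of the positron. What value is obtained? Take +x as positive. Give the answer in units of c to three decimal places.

-0.317c

β_A = 0.822, β_B = 0.683.
Transform to A's frame with the inverse velocity-addition law: u' = (u − v)/(1 − uv/c²), taking u = β_B and v = β_A.
u' = (0.683 − 0.822) / (1 − (0.822)(0.683)) = -0.1390/0.4386 = -0.3169.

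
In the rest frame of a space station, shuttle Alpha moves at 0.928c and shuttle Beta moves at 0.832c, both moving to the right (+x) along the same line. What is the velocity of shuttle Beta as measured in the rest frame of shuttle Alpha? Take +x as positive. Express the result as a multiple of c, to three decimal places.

β_A = 0.928, β_B = 0.832.
Transform to A's frame with the inverse velocity-addition law: u' = (u − v)/(1 − uv/c²), taking u = β_B and v = β_A.
u' = (0.832 − 0.928) / (1 − (0.928)(0.832)) = -0.0960/0.2279 = -0.4212.

-0.421c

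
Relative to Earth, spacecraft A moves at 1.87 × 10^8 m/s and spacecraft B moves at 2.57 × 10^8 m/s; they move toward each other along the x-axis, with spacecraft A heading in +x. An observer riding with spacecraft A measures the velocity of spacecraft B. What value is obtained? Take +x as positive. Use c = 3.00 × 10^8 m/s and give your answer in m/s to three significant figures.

β_A = 0.623, β_B = -0.857 (dividing each by c = 3.00 × 10^8 m/s).
Transform to A's frame with the inverse velocity-addition law: u' = (u − v)/(1 − uv/c²), taking u = β_B and v = β_A.
u' = (-0.857 − 0.623) / (1 − (0.623)(-0.857)) = -1.4800/1.5340 = -0.9648.
u' = -0.9648 × 3.00 × 10^8 m/s.

-2.89 × 10^8 m/s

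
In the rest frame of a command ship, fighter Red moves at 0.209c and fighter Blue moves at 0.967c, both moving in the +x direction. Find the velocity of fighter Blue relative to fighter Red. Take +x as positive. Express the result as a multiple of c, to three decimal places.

β_A = 0.209, β_B = 0.967.
Transform to A's frame with the inverse velocity-addition law: u' = (u − v)/(1 − uv/c²), taking u = β_B and v = β_A.
u' = (0.967 − 0.209) / (1 − (0.209)(0.967)) = 0.7580/0.7979 = 0.9500.

+0.950c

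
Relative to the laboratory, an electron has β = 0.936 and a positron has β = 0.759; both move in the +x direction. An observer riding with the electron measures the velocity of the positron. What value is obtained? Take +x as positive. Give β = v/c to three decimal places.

β = -0.611

β_A = 0.936, β_B = 0.759.
Transform to A's frame with the inverse velocity-addition law: u' = (u − v)/(1 − uv/c²), taking u = β_B and v = β_A.
u' = (0.759 − 0.936) / (1 − (0.936)(0.759)) = -0.1770/0.2896 = -0.6112.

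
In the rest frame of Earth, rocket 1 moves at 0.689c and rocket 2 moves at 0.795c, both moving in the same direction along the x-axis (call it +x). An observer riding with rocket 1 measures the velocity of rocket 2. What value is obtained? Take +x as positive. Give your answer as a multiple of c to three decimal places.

+0.234c

β_A = 0.689, β_B = 0.795.
Transform to A's frame with the inverse velocity-addition law: u' = (u − v)/(1 − uv/c²), taking u = β_B and v = β_A.
u' = (0.795 − 0.689) / (1 − (0.689)(0.795)) = 0.1060/0.4522 = 0.2344.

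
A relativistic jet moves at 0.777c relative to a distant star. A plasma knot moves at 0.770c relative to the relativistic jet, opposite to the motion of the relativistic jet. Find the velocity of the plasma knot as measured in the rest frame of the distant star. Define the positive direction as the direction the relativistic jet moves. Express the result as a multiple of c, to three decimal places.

With v = 0.777 and u' = -0.770 (in units of c),
u = (u' + v)/(1 + u'v/c²):
u = (-0.770 + 0.777) / (1 + (-0.770)·0.777) = 0.0070/0.4017 = 0.0174

+0.017c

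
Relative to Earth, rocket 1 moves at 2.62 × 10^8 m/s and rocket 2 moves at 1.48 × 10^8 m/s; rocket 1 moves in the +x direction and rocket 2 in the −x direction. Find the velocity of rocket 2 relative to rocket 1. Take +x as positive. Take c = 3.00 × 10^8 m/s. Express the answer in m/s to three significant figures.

β_A = 0.873, β_B = -0.493 (dividing each by c = 3.00 × 10^8 m/s).
Transform to A's frame with the inverse velocity-addition law: u' = (u − v)/(1 − uv/c²), taking u = β_B and v = β_A.
u' = (-0.493 − 0.873) / (1 − (0.873)(-0.493)) = -1.3667/1.4308 = -0.9551.
u' = -0.9551 × 3.00 × 10^8 m/s.

-2.87 × 10^8 m/s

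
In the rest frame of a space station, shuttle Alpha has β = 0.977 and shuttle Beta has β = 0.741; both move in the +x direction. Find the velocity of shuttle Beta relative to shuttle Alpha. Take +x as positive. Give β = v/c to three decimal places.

β_A = 0.977, β_B = 0.741.
Transform to A's frame with the inverse velocity-addition law: u' = (u − v)/(1 − uv/c²), taking u = β_B and v = β_A.
u' = (0.741 − 0.977) / (1 − (0.977)(0.741)) = -0.2360/0.2760 = -0.8549.

β = -0.855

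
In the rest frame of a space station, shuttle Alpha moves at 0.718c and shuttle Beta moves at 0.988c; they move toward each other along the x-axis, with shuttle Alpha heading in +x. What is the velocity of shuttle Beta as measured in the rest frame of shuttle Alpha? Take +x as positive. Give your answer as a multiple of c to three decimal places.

β_A = 0.718, β_B = -0.988.
Transform to A's frame with the inverse velocity-addition law: u' = (u − v)/(1 − uv/c²), taking u = β_B and v = β_A.
u' = (-0.988 − 0.718) / (1 − (0.718)(-0.988)) = -1.7060/1.7094 = -0.9980.

-0.998c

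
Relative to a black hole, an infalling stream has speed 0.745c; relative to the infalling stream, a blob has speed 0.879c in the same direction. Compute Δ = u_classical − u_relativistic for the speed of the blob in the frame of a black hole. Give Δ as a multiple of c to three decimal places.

Δ = 0.643c

Galilean: u_cl = 0.879 + 0.745 = 1.6240.
Relativistic: u_rel = (0.879 + 0.745) / (1 + 0.879·0.745) = 1.6240/1.6549 = 0.9814.
Δ = 1.6240 − 0.9814 = 0.6426.
(The classical prediction exceeds c; the relativistic result does not.)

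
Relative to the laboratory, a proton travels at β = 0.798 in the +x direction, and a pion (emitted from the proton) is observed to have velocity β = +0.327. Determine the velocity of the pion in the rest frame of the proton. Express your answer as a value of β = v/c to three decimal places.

β = -0.637

Invert the composition law: u' = (u − v)/(1 − uv/c²).
u' = (0.327 − 0.798) / (1 − (0.327)(0.798)) = -0.4710/0.7391 = -0.6373.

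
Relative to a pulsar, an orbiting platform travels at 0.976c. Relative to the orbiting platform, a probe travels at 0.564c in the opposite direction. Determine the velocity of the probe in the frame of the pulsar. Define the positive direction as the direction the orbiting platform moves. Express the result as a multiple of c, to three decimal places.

With v = 0.976 and u' = -0.564 (in units of c),
u = (u' + v)/(1 + u'v/c²):
u = (-0.564 + 0.976) / (1 + (-0.564)·0.976) = 0.4120/0.4495 = 0.9165

+0.917c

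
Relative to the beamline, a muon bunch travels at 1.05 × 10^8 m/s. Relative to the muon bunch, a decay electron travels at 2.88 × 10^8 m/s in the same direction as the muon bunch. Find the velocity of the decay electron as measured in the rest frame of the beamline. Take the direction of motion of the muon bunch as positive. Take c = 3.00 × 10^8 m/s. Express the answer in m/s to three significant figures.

2.94 × 10^8 m/s

In units of c (dividing by 3.00 × 10^8 m/s): v = 0.350, u' = 0.960.
u = (u' + v)/(1 + u'v/c²):
u = (0.960 + 0.350) / (1 + 0.960·0.350) = 1.3100/1.3360 = 0.9805
Converting back: u = 0.9805 × 3.00 × 10^8 m/s.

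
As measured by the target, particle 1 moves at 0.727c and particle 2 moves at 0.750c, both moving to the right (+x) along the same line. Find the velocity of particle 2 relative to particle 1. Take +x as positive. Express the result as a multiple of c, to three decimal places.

+0.051c

β_A = 0.727, β_B = 0.750.
Transform to A's frame with the inverse velocity-addition law: u' = (u − v)/(1 − uv/c²), taking u = β_B and v = β_A.
u' = (0.750 − 0.727) / (1 − (0.727)(0.750)) = 0.0230/0.4547 = 0.0506.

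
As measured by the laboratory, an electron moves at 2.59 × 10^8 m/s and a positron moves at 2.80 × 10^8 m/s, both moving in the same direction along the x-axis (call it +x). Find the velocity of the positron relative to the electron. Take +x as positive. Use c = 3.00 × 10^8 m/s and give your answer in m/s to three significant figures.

+1.08 × 10^8 m/s

β_A = 0.863, β_B = 0.933 (dividing each by c = 3.00 × 10^8 m/s).
Transform to A's frame with the inverse velocity-addition law: u' = (u − v)/(1 − uv/c²), taking u = β_B and v = β_A.
u' = (0.933 − 0.863) / (1 − (0.863)(0.933)) = 0.0700/0.1942 = 0.3604.
u' = 0.3604 × 3.00 × 10^8 m/s.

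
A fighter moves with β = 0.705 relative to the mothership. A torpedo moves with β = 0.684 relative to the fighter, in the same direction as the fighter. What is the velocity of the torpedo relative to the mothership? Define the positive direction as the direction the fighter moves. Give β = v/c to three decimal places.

With v = 0.705 and u' = 0.684 (in units of c),
u = (u' + v)/(1 + u'v/c²):
u = (0.684 + 0.705) / (1 + 0.684·0.705) = 1.3890/1.4822 = 0.9371
(Galilean addition would give +1.389c, exceeding c.)

β = 0.937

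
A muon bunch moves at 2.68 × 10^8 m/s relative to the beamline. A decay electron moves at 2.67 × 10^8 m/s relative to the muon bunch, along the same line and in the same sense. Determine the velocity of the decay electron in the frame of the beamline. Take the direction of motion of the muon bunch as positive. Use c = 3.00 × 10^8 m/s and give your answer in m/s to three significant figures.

2.98 × 10^8 m/s

In units of c (dividing by 3.00 × 10^8 m/s): v = 0.893, u' = 0.890.
u = (u' + v)/(1 + u'v/c²):
u = (0.890 + 0.893) / (1 + 0.890·0.893) = 1.7833/1.7951 = 0.9935
Converting back: u = 0.9935 × 3.00 × 10^8 m/s.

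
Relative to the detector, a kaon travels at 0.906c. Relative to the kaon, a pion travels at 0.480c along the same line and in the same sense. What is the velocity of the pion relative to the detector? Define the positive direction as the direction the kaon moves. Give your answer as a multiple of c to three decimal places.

0.966c

With v = 0.906 and u' = 0.480 (in units of c),
u = (u' + v)/(1 + u'v/c²):
u = (0.480 + 0.906) / (1 + 0.480·0.906) = 1.3860/1.4349 = 0.9659
(Galilean addition would give +1.386c, exceeding c.)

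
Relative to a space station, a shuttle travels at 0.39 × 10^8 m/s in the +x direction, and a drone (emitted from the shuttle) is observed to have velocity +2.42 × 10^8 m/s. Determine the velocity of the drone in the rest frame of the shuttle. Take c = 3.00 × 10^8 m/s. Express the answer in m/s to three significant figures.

+2.27 × 10^8 m/s

v = 0.130c, u = 0.807c.
Invert the composition law: u' = (u − v)/(1 − uv/c²).
u' = (0.807 − 0.130) / (1 − (0.807)(0.130)) = 0.6767/0.8951 = 0.7559.
u' = 0.7559 × 3.00 × 10^8 m/s.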